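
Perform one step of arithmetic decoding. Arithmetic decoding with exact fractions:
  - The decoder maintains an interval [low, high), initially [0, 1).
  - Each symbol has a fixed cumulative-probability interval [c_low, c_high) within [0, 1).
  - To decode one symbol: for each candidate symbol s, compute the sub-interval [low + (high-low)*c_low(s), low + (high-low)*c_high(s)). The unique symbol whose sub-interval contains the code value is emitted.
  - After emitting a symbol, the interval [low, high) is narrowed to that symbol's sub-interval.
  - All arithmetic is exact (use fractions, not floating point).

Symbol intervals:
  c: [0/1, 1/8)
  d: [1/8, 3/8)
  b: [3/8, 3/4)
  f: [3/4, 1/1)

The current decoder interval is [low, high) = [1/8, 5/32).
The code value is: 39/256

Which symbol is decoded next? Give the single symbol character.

Answer: f

Derivation:
Interval width = high − low = 5/32 − 1/8 = 1/32
Scaled code = (code − low) / width = (39/256 − 1/8) / 1/32 = 7/8
  c: [0/1, 1/8) 
  d: [1/8, 3/8) 
  b: [3/8, 3/4) 
  f: [3/4, 1/1) ← scaled code falls here ✓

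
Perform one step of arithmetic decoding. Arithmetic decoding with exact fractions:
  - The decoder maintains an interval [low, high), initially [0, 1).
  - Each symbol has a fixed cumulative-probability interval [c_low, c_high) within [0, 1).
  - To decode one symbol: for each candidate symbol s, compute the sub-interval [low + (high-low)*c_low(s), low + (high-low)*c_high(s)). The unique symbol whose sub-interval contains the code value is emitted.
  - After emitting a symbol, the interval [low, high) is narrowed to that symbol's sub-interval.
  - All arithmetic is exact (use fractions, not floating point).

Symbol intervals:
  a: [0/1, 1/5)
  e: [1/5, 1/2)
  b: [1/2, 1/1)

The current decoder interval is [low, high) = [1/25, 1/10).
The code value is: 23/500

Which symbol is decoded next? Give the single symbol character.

Answer: a

Derivation:
Interval width = high − low = 1/10 − 1/25 = 3/50
Scaled code = (code − low) / width = (23/500 − 1/25) / 3/50 = 1/10
  a: [0/1, 1/5) ← scaled code falls here ✓
  e: [1/5, 1/2) 
  b: [1/2, 1/1) 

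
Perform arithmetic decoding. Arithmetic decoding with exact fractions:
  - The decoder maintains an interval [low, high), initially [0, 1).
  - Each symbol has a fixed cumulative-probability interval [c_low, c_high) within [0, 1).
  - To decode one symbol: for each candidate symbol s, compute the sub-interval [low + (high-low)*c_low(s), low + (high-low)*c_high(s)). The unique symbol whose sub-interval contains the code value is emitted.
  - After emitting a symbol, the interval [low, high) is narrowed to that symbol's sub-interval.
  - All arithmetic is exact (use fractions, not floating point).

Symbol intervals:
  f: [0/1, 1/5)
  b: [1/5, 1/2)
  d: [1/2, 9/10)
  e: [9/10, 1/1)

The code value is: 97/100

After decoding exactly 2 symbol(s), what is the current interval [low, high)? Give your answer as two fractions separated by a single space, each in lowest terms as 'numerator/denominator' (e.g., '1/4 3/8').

Step 1: interval [0/1, 1/1), width = 1/1 - 0/1 = 1/1
  'f': [0/1 + 1/1*0/1, 0/1 + 1/1*1/5) = [0/1, 1/5)
  'b': [0/1 + 1/1*1/5, 0/1 + 1/1*1/2) = [1/5, 1/2)
  'd': [0/1 + 1/1*1/2, 0/1 + 1/1*9/10) = [1/2, 9/10)
  'e': [0/1 + 1/1*9/10, 0/1 + 1/1*1/1) = [9/10, 1/1) <- contains code 97/100
  emit 'e', narrow to [9/10, 1/1)
Step 2: interval [9/10, 1/1), width = 1/1 - 9/10 = 1/10
  'f': [9/10 + 1/10*0/1, 9/10 + 1/10*1/5) = [9/10, 23/25)
  'b': [9/10 + 1/10*1/5, 9/10 + 1/10*1/2) = [23/25, 19/20)
  'd': [9/10 + 1/10*1/2, 9/10 + 1/10*9/10) = [19/20, 99/100) <- contains code 97/100
  'e': [9/10 + 1/10*9/10, 9/10 + 1/10*1/1) = [99/100, 1/1)
  emit 'd', narrow to [19/20, 99/100)

Answer: 19/20 99/100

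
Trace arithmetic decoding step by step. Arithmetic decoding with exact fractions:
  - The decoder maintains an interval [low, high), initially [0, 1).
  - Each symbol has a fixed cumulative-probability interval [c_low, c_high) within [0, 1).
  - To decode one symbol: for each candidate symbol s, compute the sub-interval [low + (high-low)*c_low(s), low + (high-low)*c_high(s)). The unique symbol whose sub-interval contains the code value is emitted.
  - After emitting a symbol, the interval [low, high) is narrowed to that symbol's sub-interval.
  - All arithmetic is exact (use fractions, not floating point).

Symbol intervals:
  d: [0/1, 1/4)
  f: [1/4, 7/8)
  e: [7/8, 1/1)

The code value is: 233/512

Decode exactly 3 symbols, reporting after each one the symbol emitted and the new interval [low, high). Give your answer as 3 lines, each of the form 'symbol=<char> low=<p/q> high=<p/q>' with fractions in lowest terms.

Answer: symbol=f low=1/4 high=7/8
symbol=f low=13/32 high=51/64
symbol=d low=13/32 high=129/256

Derivation:
Step 1: interval [0/1, 1/1), width = 1/1 - 0/1 = 1/1
  'd': [0/1 + 1/1*0/1, 0/1 + 1/1*1/4) = [0/1, 1/4)
  'f': [0/1 + 1/1*1/4, 0/1 + 1/1*7/8) = [1/4, 7/8) <- contains code 233/512
  'e': [0/1 + 1/1*7/8, 0/1 + 1/1*1/1) = [7/8, 1/1)
  emit 'f', narrow to [1/4, 7/8)
Step 2: interval [1/4, 7/8), width = 7/8 - 1/4 = 5/8
  'd': [1/4 + 5/8*0/1, 1/4 + 5/8*1/4) = [1/4, 13/32)
  'f': [1/4 + 5/8*1/4, 1/4 + 5/8*7/8) = [13/32, 51/64) <- contains code 233/512
  'e': [1/4 + 5/8*7/8, 1/4 + 5/8*1/1) = [51/64, 7/8)
  emit 'f', narrow to [13/32, 51/64)
Step 3: interval [13/32, 51/64), width = 51/64 - 13/32 = 25/64
  'd': [13/32 + 25/64*0/1, 13/32 + 25/64*1/4) = [13/32, 129/256) <- contains code 233/512
  'f': [13/32 + 25/64*1/4, 13/32 + 25/64*7/8) = [129/256, 383/512)
  'e': [13/32 + 25/64*7/8, 13/32 + 25/64*1/1) = [383/512, 51/64)
  emit 'd', narrow to [13/32, 129/256)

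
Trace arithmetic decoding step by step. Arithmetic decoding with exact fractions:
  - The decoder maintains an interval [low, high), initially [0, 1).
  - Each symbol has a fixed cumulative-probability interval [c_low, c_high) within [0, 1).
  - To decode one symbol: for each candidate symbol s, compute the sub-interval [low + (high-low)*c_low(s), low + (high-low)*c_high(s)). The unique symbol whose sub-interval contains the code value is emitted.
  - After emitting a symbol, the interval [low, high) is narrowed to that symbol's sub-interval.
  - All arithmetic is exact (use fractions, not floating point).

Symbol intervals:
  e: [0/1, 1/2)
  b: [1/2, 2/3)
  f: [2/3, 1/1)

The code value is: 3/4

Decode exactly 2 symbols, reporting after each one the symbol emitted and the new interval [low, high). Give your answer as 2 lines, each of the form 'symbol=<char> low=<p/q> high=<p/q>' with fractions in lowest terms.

Step 1: interval [0/1, 1/1), width = 1/1 - 0/1 = 1/1
  'e': [0/1 + 1/1*0/1, 0/1 + 1/1*1/2) = [0/1, 1/2)
  'b': [0/1 + 1/1*1/2, 0/1 + 1/1*2/3) = [1/2, 2/3)
  'f': [0/1 + 1/1*2/3, 0/1 + 1/1*1/1) = [2/3, 1/1) <- contains code 3/4
  emit 'f', narrow to [2/3, 1/1)
Step 2: interval [2/3, 1/1), width = 1/1 - 2/3 = 1/3
  'e': [2/3 + 1/3*0/1, 2/3 + 1/3*1/2) = [2/3, 5/6) <- contains code 3/4
  'b': [2/3 + 1/3*1/2, 2/3 + 1/3*2/3) = [5/6, 8/9)
  'f': [2/3 + 1/3*2/3, 2/3 + 1/3*1/1) = [8/9, 1/1)
  emit 'e', narrow to [2/3, 5/6)

Answer: symbol=f low=2/3 high=1/1
symbol=e low=2/3 high=5/6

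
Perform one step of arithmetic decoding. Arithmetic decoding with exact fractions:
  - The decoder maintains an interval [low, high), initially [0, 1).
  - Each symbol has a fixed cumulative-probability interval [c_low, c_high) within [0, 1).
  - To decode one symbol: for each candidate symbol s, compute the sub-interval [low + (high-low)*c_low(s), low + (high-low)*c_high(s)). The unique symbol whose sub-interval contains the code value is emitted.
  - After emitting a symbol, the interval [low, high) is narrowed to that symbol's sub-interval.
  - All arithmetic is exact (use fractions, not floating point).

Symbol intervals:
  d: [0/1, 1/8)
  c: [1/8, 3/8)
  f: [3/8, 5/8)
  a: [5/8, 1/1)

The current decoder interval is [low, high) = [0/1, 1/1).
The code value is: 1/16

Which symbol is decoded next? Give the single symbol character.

Answer: d

Derivation:
Interval width = high − low = 1/1 − 0/1 = 1/1
Scaled code = (code − low) / width = (1/16 − 0/1) / 1/1 = 1/16
  d: [0/1, 1/8) ← scaled code falls here ✓
  c: [1/8, 3/8) 
  f: [3/8, 5/8) 
  a: [5/8, 1/1) 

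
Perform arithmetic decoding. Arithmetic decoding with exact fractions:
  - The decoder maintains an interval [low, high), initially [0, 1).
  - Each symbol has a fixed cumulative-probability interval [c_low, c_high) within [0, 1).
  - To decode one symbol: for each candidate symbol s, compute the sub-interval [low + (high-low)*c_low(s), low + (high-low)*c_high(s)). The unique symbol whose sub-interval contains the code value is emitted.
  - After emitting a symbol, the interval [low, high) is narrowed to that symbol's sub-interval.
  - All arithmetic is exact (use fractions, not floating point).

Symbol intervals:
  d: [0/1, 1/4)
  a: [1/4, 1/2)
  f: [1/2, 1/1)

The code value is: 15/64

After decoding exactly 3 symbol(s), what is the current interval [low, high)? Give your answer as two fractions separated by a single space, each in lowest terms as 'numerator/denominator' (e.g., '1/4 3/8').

Step 1: interval [0/1, 1/1), width = 1/1 - 0/1 = 1/1
  'd': [0/1 + 1/1*0/1, 0/1 + 1/1*1/4) = [0/1, 1/4) <- contains code 15/64
  'a': [0/1 + 1/1*1/4, 0/1 + 1/1*1/2) = [1/4, 1/2)
  'f': [0/1 + 1/1*1/2, 0/1 + 1/1*1/1) = [1/2, 1/1)
  emit 'd', narrow to [0/1, 1/4)
Step 2: interval [0/1, 1/4), width = 1/4 - 0/1 = 1/4
  'd': [0/1 + 1/4*0/1, 0/1 + 1/4*1/4) = [0/1, 1/16)
  'a': [0/1 + 1/4*1/4, 0/1 + 1/4*1/2) = [1/16, 1/8)
  'f': [0/1 + 1/4*1/2, 0/1 + 1/4*1/1) = [1/8, 1/4) <- contains code 15/64
  emit 'f', narrow to [1/8, 1/4)
Step 3: interval [1/8, 1/4), width = 1/4 - 1/8 = 1/8
  'd': [1/8 + 1/8*0/1, 1/8 + 1/8*1/4) = [1/8, 5/32)
  'a': [1/8 + 1/8*1/4, 1/8 + 1/8*1/2) = [5/32, 3/16)
  'f': [1/8 + 1/8*1/2, 1/8 + 1/8*1/1) = [3/16, 1/4) <- contains code 15/64
  emit 'f', narrow to [3/16, 1/4)

Answer: 3/16 1/4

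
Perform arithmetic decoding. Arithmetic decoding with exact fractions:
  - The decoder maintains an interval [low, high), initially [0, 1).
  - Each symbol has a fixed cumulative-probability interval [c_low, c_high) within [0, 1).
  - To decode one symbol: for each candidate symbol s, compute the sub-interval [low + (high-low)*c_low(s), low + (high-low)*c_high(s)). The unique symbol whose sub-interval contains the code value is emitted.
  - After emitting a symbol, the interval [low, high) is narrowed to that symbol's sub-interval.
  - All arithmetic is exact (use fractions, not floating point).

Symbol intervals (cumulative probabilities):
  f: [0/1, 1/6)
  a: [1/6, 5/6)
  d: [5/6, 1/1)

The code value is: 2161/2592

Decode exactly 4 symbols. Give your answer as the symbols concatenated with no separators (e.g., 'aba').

Step 1: interval [0/1, 1/1), width = 1/1 - 0/1 = 1/1
  'f': [0/1 + 1/1*0/1, 0/1 + 1/1*1/6) = [0/1, 1/6)
  'a': [0/1 + 1/1*1/6, 0/1 + 1/1*5/6) = [1/6, 5/6)
  'd': [0/1 + 1/1*5/6, 0/1 + 1/1*1/1) = [5/6, 1/1) <- contains code 2161/2592
  emit 'd', narrow to [5/6, 1/1)
Step 2: interval [5/6, 1/1), width = 1/1 - 5/6 = 1/6
  'f': [5/6 + 1/6*0/1, 5/6 + 1/6*1/6) = [5/6, 31/36) <- contains code 2161/2592
  'a': [5/6 + 1/6*1/6, 5/6 + 1/6*5/6) = [31/36, 35/36)
  'd': [5/6 + 1/6*5/6, 5/6 + 1/6*1/1) = [35/36, 1/1)
  emit 'f', narrow to [5/6, 31/36)
Step 3: interval [5/6, 31/36), width = 31/36 - 5/6 = 1/36
  'f': [5/6 + 1/36*0/1, 5/6 + 1/36*1/6) = [5/6, 181/216) <- contains code 2161/2592
  'a': [5/6 + 1/36*1/6, 5/6 + 1/36*5/6) = [181/216, 185/216)
  'd': [5/6 + 1/36*5/6, 5/6 + 1/36*1/1) = [185/216, 31/36)
  emit 'f', narrow to [5/6, 181/216)
Step 4: interval [5/6, 181/216), width = 181/216 - 5/6 = 1/216
  'f': [5/6 + 1/216*0/1, 5/6 + 1/216*1/6) = [5/6, 1081/1296) <- contains code 2161/2592
  'a': [5/6 + 1/216*1/6, 5/6 + 1/216*5/6) = [1081/1296, 1085/1296)
  'd': [5/6 + 1/216*5/6, 5/6 + 1/216*1/1) = [1085/1296, 181/216)
  emit 'f', narrow to [5/6, 1081/1296)

Answer: dfff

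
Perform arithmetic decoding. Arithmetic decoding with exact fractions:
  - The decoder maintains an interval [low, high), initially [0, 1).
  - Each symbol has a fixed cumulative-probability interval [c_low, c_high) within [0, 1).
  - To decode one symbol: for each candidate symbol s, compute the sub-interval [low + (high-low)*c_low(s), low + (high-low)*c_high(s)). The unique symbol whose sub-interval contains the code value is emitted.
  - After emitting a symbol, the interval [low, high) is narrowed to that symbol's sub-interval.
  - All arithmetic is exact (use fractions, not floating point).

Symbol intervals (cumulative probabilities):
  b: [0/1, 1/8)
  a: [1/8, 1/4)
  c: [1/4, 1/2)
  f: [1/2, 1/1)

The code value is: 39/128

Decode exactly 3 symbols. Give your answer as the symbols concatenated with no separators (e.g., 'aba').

Answer: caf

Derivation:
Step 1: interval [0/1, 1/1), width = 1/1 - 0/1 = 1/1
  'b': [0/1 + 1/1*0/1, 0/1 + 1/1*1/8) = [0/1, 1/8)
  'a': [0/1 + 1/1*1/8, 0/1 + 1/1*1/4) = [1/8, 1/4)
  'c': [0/1 + 1/1*1/4, 0/1 + 1/1*1/2) = [1/4, 1/2) <- contains code 39/128
  'f': [0/1 + 1/1*1/2, 0/1 + 1/1*1/1) = [1/2, 1/1)
  emit 'c', narrow to [1/4, 1/2)
Step 2: interval [1/4, 1/2), width = 1/2 - 1/4 = 1/4
  'b': [1/4 + 1/4*0/1, 1/4 + 1/4*1/8) = [1/4, 9/32)
  'a': [1/4 + 1/4*1/8, 1/4 + 1/4*1/4) = [9/32, 5/16) <- contains code 39/128
  'c': [1/4 + 1/4*1/4, 1/4 + 1/4*1/2) = [5/16, 3/8)
  'f': [1/4 + 1/4*1/2, 1/4 + 1/4*1/1) = [3/8, 1/2)
  emit 'a', narrow to [9/32, 5/16)
Step 3: interval [9/32, 5/16), width = 5/16 - 9/32 = 1/32
  'b': [9/32 + 1/32*0/1, 9/32 + 1/32*1/8) = [9/32, 73/256)
  'a': [9/32 + 1/32*1/8, 9/32 + 1/32*1/4) = [73/256, 37/128)
  'c': [9/32 + 1/32*1/4, 9/32 + 1/32*1/2) = [37/128, 19/64)
  'f': [9/32 + 1/32*1/2, 9/32 + 1/32*1/1) = [19/64, 5/16) <- contains code 39/128
  emit 'f', narrow to [19/64, 5/16)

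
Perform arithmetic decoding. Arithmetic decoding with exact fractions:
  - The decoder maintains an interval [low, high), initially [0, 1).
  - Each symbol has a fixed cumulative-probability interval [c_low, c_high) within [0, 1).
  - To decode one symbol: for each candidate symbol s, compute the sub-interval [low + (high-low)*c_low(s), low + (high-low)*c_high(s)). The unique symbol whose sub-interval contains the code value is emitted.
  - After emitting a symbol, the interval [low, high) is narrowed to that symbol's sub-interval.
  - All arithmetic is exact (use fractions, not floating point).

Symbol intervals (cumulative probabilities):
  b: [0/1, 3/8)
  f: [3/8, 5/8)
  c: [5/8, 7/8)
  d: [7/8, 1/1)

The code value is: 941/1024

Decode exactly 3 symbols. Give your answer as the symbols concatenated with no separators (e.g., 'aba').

Step 1: interval [0/1, 1/1), width = 1/1 - 0/1 = 1/1
  'b': [0/1 + 1/1*0/1, 0/1 + 1/1*3/8) = [0/1, 3/8)
  'f': [0/1 + 1/1*3/8, 0/1 + 1/1*5/8) = [3/8, 5/8)
  'c': [0/1 + 1/1*5/8, 0/1 + 1/1*7/8) = [5/8, 7/8)
  'd': [0/1 + 1/1*7/8, 0/1 + 1/1*1/1) = [7/8, 1/1) <- contains code 941/1024
  emit 'd', narrow to [7/8, 1/1)
Step 2: interval [7/8, 1/1), width = 1/1 - 7/8 = 1/8
  'b': [7/8 + 1/8*0/1, 7/8 + 1/8*3/8) = [7/8, 59/64) <- contains code 941/1024
  'f': [7/8 + 1/8*3/8, 7/8 + 1/8*5/8) = [59/64, 61/64)
  'c': [7/8 + 1/8*5/8, 7/8 + 1/8*7/8) = [61/64, 63/64)
  'd': [7/8 + 1/8*7/8, 7/8 + 1/8*1/1) = [63/64, 1/1)
  emit 'b', narrow to [7/8, 59/64)
Step 3: interval [7/8, 59/64), width = 59/64 - 7/8 = 3/64
  'b': [7/8 + 3/64*0/1, 7/8 + 3/64*3/8) = [7/8, 457/512)
  'f': [7/8 + 3/64*3/8, 7/8 + 3/64*5/8) = [457/512, 463/512)
  'c': [7/8 + 3/64*5/8, 7/8 + 3/64*7/8) = [463/512, 469/512)
  'd': [7/8 + 3/64*7/8, 7/8 + 3/64*1/1) = [469/512, 59/64) <- contains code 941/1024
  emit 'd', narrow to [469/512, 59/64)

Answer: dbd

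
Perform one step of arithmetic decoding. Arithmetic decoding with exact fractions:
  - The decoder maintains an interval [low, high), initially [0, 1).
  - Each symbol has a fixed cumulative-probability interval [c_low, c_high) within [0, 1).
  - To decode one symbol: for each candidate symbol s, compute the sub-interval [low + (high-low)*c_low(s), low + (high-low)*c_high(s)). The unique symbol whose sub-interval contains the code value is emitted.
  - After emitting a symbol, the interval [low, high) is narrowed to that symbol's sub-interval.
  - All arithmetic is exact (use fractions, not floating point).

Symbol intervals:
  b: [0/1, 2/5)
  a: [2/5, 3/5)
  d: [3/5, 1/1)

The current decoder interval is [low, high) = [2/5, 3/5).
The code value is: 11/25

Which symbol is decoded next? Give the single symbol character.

Answer: b

Derivation:
Interval width = high − low = 3/5 − 2/5 = 1/5
Scaled code = (code − low) / width = (11/25 − 2/5) / 1/5 = 1/5
  b: [0/1, 2/5) ← scaled code falls here ✓
  a: [2/5, 3/5) 
  d: [3/5, 1/1) 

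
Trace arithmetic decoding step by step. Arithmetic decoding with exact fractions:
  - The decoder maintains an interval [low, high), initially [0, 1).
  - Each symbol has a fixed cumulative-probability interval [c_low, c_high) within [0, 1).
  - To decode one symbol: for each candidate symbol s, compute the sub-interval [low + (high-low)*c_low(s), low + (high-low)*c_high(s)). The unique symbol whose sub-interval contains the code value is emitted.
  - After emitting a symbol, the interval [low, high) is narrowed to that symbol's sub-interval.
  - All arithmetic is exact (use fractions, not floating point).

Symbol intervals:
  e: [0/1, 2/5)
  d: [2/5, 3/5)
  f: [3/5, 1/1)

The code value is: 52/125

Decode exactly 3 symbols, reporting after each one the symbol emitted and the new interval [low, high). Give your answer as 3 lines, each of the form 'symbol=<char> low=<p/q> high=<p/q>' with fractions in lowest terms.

Step 1: interval [0/1, 1/1), width = 1/1 - 0/1 = 1/1
  'e': [0/1 + 1/1*0/1, 0/1 + 1/1*2/5) = [0/1, 2/5)
  'd': [0/1 + 1/1*2/5, 0/1 + 1/1*3/5) = [2/5, 3/5) <- contains code 52/125
  'f': [0/1 + 1/1*3/5, 0/1 + 1/1*1/1) = [3/5, 1/1)
  emit 'd', narrow to [2/5, 3/5)
Step 2: interval [2/5, 3/5), width = 3/5 - 2/5 = 1/5
  'e': [2/5 + 1/5*0/1, 2/5 + 1/5*2/5) = [2/5, 12/25) <- contains code 52/125
  'd': [2/5 + 1/5*2/5, 2/5 + 1/5*3/5) = [12/25, 13/25)
  'f': [2/5 + 1/5*3/5, 2/5 + 1/5*1/1) = [13/25, 3/5)
  emit 'e', narrow to [2/5, 12/25)
Step 3: interval [2/5, 12/25), width = 12/25 - 2/5 = 2/25
  'e': [2/5 + 2/25*0/1, 2/5 + 2/25*2/5) = [2/5, 54/125) <- contains code 52/125
  'd': [2/5 + 2/25*2/5, 2/5 + 2/25*3/5) = [54/125, 56/125)
  'f': [2/5 + 2/25*3/5, 2/5 + 2/25*1/1) = [56/125, 12/25)
  emit 'e', narrow to [2/5, 54/125)

Answer: symbol=d low=2/5 high=3/5
symbol=e low=2/5 high=12/25
symbol=e low=2/5 high=54/125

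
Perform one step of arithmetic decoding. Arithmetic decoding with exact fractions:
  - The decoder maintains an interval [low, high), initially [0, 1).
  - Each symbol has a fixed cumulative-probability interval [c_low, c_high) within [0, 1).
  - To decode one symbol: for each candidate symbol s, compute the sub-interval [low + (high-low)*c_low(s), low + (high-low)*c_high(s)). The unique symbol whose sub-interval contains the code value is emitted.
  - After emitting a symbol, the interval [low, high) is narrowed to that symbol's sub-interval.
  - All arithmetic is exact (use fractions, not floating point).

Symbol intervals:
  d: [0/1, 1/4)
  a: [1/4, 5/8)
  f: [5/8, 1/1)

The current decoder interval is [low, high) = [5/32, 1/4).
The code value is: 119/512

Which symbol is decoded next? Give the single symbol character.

Answer: f

Derivation:
Interval width = high − low = 1/4 − 5/32 = 3/32
Scaled code = (code − low) / width = (119/512 − 5/32) / 3/32 = 13/16
  d: [0/1, 1/4) 
  a: [1/4, 5/8) 
  f: [5/8, 1/1) ← scaled code falls here ✓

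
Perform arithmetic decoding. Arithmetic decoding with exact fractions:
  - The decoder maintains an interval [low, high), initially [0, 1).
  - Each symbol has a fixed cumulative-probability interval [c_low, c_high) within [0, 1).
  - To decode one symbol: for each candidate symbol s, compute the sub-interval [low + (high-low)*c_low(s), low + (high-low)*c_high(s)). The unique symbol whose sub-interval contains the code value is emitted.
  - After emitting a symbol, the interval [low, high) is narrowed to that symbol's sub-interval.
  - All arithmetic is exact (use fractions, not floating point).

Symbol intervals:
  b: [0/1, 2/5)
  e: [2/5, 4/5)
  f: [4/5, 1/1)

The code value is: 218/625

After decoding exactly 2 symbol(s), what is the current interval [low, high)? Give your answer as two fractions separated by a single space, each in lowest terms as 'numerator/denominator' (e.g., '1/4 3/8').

Answer: 8/25 2/5

Derivation:
Step 1: interval [0/1, 1/1), width = 1/1 - 0/1 = 1/1
  'b': [0/1 + 1/1*0/1, 0/1 + 1/1*2/5) = [0/1, 2/5) <- contains code 218/625
  'e': [0/1 + 1/1*2/5, 0/1 + 1/1*4/5) = [2/5, 4/5)
  'f': [0/1 + 1/1*4/5, 0/1 + 1/1*1/1) = [4/5, 1/1)
  emit 'b', narrow to [0/1, 2/5)
Step 2: interval [0/1, 2/5), width = 2/5 - 0/1 = 2/5
  'b': [0/1 + 2/5*0/1, 0/1 + 2/5*2/5) = [0/1, 4/25)
  'e': [0/1 + 2/5*2/5, 0/1 + 2/5*4/5) = [4/25, 8/25)
  'f': [0/1 + 2/5*4/5, 0/1 + 2/5*1/1) = [8/25, 2/5) <- contains code 218/625
  emit 'f', narrow to [8/25, 2/5)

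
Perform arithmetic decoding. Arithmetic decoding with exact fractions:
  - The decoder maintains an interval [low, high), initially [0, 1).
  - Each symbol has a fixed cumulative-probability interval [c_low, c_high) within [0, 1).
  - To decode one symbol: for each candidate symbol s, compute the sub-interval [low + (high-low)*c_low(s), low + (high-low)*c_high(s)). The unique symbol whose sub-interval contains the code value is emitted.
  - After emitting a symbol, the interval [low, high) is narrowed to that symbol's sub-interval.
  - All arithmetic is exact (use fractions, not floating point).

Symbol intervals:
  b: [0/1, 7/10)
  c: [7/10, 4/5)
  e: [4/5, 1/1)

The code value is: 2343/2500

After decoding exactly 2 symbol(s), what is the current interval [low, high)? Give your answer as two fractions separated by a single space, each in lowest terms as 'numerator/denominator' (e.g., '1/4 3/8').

Answer: 4/5 47/50

Derivation:
Step 1: interval [0/1, 1/1), width = 1/1 - 0/1 = 1/1
  'b': [0/1 + 1/1*0/1, 0/1 + 1/1*7/10) = [0/1, 7/10)
  'c': [0/1 + 1/1*7/10, 0/1 + 1/1*4/5) = [7/10, 4/5)
  'e': [0/1 + 1/1*4/5, 0/1 + 1/1*1/1) = [4/5, 1/1) <- contains code 2343/2500
  emit 'e', narrow to [4/5, 1/1)
Step 2: interval [4/5, 1/1), width = 1/1 - 4/5 = 1/5
  'b': [4/5 + 1/5*0/1, 4/5 + 1/5*7/10) = [4/5, 47/50) <- contains code 2343/2500
  'c': [4/5 + 1/5*7/10, 4/5 + 1/5*4/5) = [47/50, 24/25)
  'e': [4/5 + 1/5*4/5, 4/5 + 1/5*1/1) = [24/25, 1/1)
  emit 'b', narrow to [4/5, 47/50)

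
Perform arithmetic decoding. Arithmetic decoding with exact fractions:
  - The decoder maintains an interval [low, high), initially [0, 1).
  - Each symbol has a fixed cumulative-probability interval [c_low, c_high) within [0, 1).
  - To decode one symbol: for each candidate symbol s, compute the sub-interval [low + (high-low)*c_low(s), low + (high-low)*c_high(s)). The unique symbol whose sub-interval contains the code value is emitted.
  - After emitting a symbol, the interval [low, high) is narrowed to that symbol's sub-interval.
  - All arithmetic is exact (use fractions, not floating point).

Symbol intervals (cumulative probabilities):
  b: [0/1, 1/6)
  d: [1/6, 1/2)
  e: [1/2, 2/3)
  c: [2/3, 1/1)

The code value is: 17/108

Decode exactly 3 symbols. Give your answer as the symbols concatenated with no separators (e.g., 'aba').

Answer: bcc

Derivation:
Step 1: interval [0/1, 1/1), width = 1/1 - 0/1 = 1/1
  'b': [0/1 + 1/1*0/1, 0/1 + 1/1*1/6) = [0/1, 1/6) <- contains code 17/108
  'd': [0/1 + 1/1*1/6, 0/1 + 1/1*1/2) = [1/6, 1/2)
  'e': [0/1 + 1/1*1/2, 0/1 + 1/1*2/3) = [1/2, 2/3)
  'c': [0/1 + 1/1*2/3, 0/1 + 1/1*1/1) = [2/3, 1/1)
  emit 'b', narrow to [0/1, 1/6)
Step 2: interval [0/1, 1/6), width = 1/6 - 0/1 = 1/6
  'b': [0/1 + 1/6*0/1, 0/1 + 1/6*1/6) = [0/1, 1/36)
  'd': [0/1 + 1/6*1/6, 0/1 + 1/6*1/2) = [1/36, 1/12)
  'e': [0/1 + 1/6*1/2, 0/1 + 1/6*2/3) = [1/12, 1/9)
  'c': [0/1 + 1/6*2/3, 0/1 + 1/6*1/1) = [1/9, 1/6) <- contains code 17/108
  emit 'c', narrow to [1/9, 1/6)
Step 3: interval [1/9, 1/6), width = 1/6 - 1/9 = 1/18
  'b': [1/9 + 1/18*0/1, 1/9 + 1/18*1/6) = [1/9, 13/108)
  'd': [1/9 + 1/18*1/6, 1/9 + 1/18*1/2) = [13/108, 5/36)
  'e': [1/9 + 1/18*1/2, 1/9 + 1/18*2/3) = [5/36, 4/27)
  'c': [1/9 + 1/18*2/3, 1/9 + 1/18*1/1) = [4/27, 1/6) <- contains code 17/108
  emit 'c', narrow to [4/27, 1/6)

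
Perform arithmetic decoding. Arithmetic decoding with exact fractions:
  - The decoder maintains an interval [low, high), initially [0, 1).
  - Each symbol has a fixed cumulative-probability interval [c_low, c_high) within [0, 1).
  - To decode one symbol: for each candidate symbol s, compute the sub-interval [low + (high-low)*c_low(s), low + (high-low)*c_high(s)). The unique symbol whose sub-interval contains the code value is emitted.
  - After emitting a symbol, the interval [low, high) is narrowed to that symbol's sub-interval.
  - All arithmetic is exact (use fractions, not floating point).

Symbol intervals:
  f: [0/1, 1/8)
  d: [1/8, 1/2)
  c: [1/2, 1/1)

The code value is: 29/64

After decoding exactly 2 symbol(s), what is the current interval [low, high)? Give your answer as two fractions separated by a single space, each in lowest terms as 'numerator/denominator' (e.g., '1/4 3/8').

Answer: 5/16 1/2

Derivation:
Step 1: interval [0/1, 1/1), width = 1/1 - 0/1 = 1/1
  'f': [0/1 + 1/1*0/1, 0/1 + 1/1*1/8) = [0/1, 1/8)
  'd': [0/1 + 1/1*1/8, 0/1 + 1/1*1/2) = [1/8, 1/2) <- contains code 29/64
  'c': [0/1 + 1/1*1/2, 0/1 + 1/1*1/1) = [1/2, 1/1)
  emit 'd', narrow to [1/8, 1/2)
Step 2: interval [1/8, 1/2), width = 1/2 - 1/8 = 3/8
  'f': [1/8 + 3/8*0/1, 1/8 + 3/8*1/8) = [1/8, 11/64)
  'd': [1/8 + 3/8*1/8, 1/8 + 3/8*1/2) = [11/64, 5/16)
  'c': [1/8 + 3/8*1/2, 1/8 + 3/8*1/1) = [5/16, 1/2) <- contains code 29/64
  emit 'c', narrow to [5/16, 1/2)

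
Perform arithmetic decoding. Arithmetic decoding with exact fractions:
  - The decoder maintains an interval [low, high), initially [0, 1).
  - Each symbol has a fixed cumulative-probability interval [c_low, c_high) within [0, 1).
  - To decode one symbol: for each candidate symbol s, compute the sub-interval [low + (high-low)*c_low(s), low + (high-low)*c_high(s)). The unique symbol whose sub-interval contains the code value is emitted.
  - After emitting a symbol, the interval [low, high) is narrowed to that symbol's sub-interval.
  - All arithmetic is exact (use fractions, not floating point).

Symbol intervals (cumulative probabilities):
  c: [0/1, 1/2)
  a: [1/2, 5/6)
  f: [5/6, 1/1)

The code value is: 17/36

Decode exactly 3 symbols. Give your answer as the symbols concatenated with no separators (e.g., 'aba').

Step 1: interval [0/1, 1/1), width = 1/1 - 0/1 = 1/1
  'c': [0/1 + 1/1*0/1, 0/1 + 1/1*1/2) = [0/1, 1/2) <- contains code 17/36
  'a': [0/1 + 1/1*1/2, 0/1 + 1/1*5/6) = [1/2, 5/6)
  'f': [0/1 + 1/1*5/6, 0/1 + 1/1*1/1) = [5/6, 1/1)
  emit 'c', narrow to [0/1, 1/2)
Step 2: interval [0/1, 1/2), width = 1/2 - 0/1 = 1/2
  'c': [0/1 + 1/2*0/1, 0/1 + 1/2*1/2) = [0/1, 1/4)
  'a': [0/1 + 1/2*1/2, 0/1 + 1/2*5/6) = [1/4, 5/12)
  'f': [0/1 + 1/2*5/6, 0/1 + 1/2*1/1) = [5/12, 1/2) <- contains code 17/36
  emit 'f', narrow to [5/12, 1/2)
Step 3: interval [5/12, 1/2), width = 1/2 - 5/12 = 1/12
  'c': [5/12 + 1/12*0/1, 5/12 + 1/12*1/2) = [5/12, 11/24)
  'a': [5/12 + 1/12*1/2, 5/12 + 1/12*5/6) = [11/24, 35/72) <- contains code 17/36
  'f': [5/12 + 1/12*5/6, 5/12 + 1/12*1/1) = [35/72, 1/2)
  emit 'a', narrow to [11/24, 35/72)

Answer: cfa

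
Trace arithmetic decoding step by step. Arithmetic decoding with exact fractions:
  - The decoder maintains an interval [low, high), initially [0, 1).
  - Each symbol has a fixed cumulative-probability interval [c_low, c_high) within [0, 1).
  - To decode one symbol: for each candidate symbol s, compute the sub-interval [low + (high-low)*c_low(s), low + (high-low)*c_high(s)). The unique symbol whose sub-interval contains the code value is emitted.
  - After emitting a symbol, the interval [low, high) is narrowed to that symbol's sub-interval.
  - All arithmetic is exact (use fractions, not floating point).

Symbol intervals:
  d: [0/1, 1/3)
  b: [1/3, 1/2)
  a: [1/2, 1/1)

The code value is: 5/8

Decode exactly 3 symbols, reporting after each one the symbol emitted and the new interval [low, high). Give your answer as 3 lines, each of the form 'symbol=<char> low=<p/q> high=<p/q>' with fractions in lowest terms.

Step 1: interval [0/1, 1/1), width = 1/1 - 0/1 = 1/1
  'd': [0/1 + 1/1*0/1, 0/1 + 1/1*1/3) = [0/1, 1/3)
  'b': [0/1 + 1/1*1/3, 0/1 + 1/1*1/2) = [1/3, 1/2)
  'a': [0/1 + 1/1*1/2, 0/1 + 1/1*1/1) = [1/2, 1/1) <- contains code 5/8
  emit 'a', narrow to [1/2, 1/1)
Step 2: interval [1/2, 1/1), width = 1/1 - 1/2 = 1/2
  'd': [1/2 + 1/2*0/1, 1/2 + 1/2*1/3) = [1/2, 2/3) <- contains code 5/8
  'b': [1/2 + 1/2*1/3, 1/2 + 1/2*1/2) = [2/3, 3/4)
  'a': [1/2 + 1/2*1/2, 1/2 + 1/2*1/1) = [3/4, 1/1)
  emit 'd', narrow to [1/2, 2/3)
Step 3: interval [1/2, 2/3), width = 2/3 - 1/2 = 1/6
  'd': [1/2 + 1/6*0/1, 1/2 + 1/6*1/3) = [1/2, 5/9)
  'b': [1/2 + 1/6*1/3, 1/2 + 1/6*1/2) = [5/9, 7/12)
  'a': [1/2 + 1/6*1/2, 1/2 + 1/6*1/1) = [7/12, 2/3) <- contains code 5/8
  emit 'a', narrow to [7/12, 2/3)

Answer: symbol=a low=1/2 high=1/1
symbol=d low=1/2 high=2/3
symbol=a low=7/12 high=2/3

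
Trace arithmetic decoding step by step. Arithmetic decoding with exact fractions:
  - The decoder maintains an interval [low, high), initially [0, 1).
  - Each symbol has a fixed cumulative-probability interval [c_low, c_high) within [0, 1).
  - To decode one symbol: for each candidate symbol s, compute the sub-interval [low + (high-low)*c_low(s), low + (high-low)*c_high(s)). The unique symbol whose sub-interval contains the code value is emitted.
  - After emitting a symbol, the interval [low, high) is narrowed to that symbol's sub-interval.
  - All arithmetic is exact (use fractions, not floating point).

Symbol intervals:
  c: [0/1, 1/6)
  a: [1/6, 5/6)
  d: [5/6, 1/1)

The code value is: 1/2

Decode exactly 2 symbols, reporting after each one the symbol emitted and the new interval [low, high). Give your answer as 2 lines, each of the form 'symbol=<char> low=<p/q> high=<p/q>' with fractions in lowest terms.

Answer: symbol=a low=1/6 high=5/6
symbol=a low=5/18 high=13/18

Derivation:
Step 1: interval [0/1, 1/1), width = 1/1 - 0/1 = 1/1
  'c': [0/1 + 1/1*0/1, 0/1 + 1/1*1/6) = [0/1, 1/6)
  'a': [0/1 + 1/1*1/6, 0/1 + 1/1*5/6) = [1/6, 5/6) <- contains code 1/2
  'd': [0/1 + 1/1*5/6, 0/1 + 1/1*1/1) = [5/6, 1/1)
  emit 'a', narrow to [1/6, 5/6)
Step 2: interval [1/6, 5/6), width = 5/6 - 1/6 = 2/3
  'c': [1/6 + 2/3*0/1, 1/6 + 2/3*1/6) = [1/6, 5/18)
  'a': [1/6 + 2/3*1/6, 1/6 + 2/3*5/6) = [5/18, 13/18) <- contains code 1/2
  'd': [1/6 + 2/3*5/6, 1/6 + 2/3*1/1) = [13/18, 5/6)
  emit 'a', narrow to [5/18, 13/18)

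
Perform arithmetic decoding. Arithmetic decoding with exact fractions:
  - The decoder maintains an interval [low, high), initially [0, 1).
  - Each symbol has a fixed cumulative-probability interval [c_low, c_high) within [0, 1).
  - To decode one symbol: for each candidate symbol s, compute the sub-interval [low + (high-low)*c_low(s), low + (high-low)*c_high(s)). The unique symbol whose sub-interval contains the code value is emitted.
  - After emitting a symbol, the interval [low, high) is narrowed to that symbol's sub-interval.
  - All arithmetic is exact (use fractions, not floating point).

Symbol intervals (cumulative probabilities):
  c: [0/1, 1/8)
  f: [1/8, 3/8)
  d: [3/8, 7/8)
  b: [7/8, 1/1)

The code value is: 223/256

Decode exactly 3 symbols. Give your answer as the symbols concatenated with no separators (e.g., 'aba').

Step 1: interval [0/1, 1/1), width = 1/1 - 0/1 = 1/1
  'c': [0/1 + 1/1*0/1, 0/1 + 1/1*1/8) = [0/1, 1/8)
  'f': [0/1 + 1/1*1/8, 0/1 + 1/1*3/8) = [1/8, 3/8)
  'd': [0/1 + 1/1*3/8, 0/1 + 1/1*7/8) = [3/8, 7/8) <- contains code 223/256
  'b': [0/1 + 1/1*7/8, 0/1 + 1/1*1/1) = [7/8, 1/1)
  emit 'd', narrow to [3/8, 7/8)
Step 2: interval [3/8, 7/8), width = 7/8 - 3/8 = 1/2
  'c': [3/8 + 1/2*0/1, 3/8 + 1/2*1/8) = [3/8, 7/16)
  'f': [3/8 + 1/2*1/8, 3/8 + 1/2*3/8) = [7/16, 9/16)
  'd': [3/8 + 1/2*3/8, 3/8 + 1/2*7/8) = [9/16, 13/16)
  'b': [3/8 + 1/2*7/8, 3/8 + 1/2*1/1) = [13/16, 7/8) <- contains code 223/256
  emit 'b', narrow to [13/16, 7/8)
Step 3: interval [13/16, 7/8), width = 7/8 - 13/16 = 1/16
  'c': [13/16 + 1/16*0/1, 13/16 + 1/16*1/8) = [13/16, 105/128)
  'f': [13/16 + 1/16*1/8, 13/16 + 1/16*3/8) = [105/128, 107/128)
  'd': [13/16 + 1/16*3/8, 13/16 + 1/16*7/8) = [107/128, 111/128)
  'b': [13/16 + 1/16*7/8, 13/16 + 1/16*1/1) = [111/128, 7/8) <- contains code 223/256
  emit 'b', narrow to [111/128, 7/8)

Answer: dbb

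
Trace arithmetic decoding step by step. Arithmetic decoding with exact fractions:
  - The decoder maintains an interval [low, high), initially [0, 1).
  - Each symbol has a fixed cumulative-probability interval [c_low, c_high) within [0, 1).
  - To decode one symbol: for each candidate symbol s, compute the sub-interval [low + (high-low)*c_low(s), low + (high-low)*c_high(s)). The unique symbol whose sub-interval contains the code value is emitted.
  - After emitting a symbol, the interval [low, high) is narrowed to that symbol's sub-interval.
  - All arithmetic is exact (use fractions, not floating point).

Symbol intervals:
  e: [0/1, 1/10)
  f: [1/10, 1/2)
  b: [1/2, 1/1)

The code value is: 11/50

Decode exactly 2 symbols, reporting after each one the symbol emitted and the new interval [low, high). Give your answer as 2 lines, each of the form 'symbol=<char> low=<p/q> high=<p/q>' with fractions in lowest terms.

Answer: symbol=f low=1/10 high=1/2
symbol=f low=7/50 high=3/10

Derivation:
Step 1: interval [0/1, 1/1), width = 1/1 - 0/1 = 1/1
  'e': [0/1 + 1/1*0/1, 0/1 + 1/1*1/10) = [0/1, 1/10)
  'f': [0/1 + 1/1*1/10, 0/1 + 1/1*1/2) = [1/10, 1/2) <- contains code 11/50
  'b': [0/1 + 1/1*1/2, 0/1 + 1/1*1/1) = [1/2, 1/1)
  emit 'f', narrow to [1/10, 1/2)
Step 2: interval [1/10, 1/2), width = 1/2 - 1/10 = 2/5
  'e': [1/10 + 2/5*0/1, 1/10 + 2/5*1/10) = [1/10, 7/50)
  'f': [1/10 + 2/5*1/10, 1/10 + 2/5*1/2) = [7/50, 3/10) <- contains code 11/50
  'b': [1/10 + 2/5*1/2, 1/10 + 2/5*1/1) = [3/10, 1/2)
  emit 'f', narrow to [7/50, 3/10)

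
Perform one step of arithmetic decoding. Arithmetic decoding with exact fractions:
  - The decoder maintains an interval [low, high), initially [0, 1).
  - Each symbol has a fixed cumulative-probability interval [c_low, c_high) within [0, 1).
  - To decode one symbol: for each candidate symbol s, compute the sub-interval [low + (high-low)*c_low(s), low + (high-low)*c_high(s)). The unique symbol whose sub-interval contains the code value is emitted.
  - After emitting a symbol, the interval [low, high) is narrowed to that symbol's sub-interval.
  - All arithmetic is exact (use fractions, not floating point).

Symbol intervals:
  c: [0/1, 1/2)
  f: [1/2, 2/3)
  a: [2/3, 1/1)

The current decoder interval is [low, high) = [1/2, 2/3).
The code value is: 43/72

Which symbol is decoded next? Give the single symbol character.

Interval width = high − low = 2/3 − 1/2 = 1/6
Scaled code = (code − low) / width = (43/72 − 1/2) / 1/6 = 7/12
  c: [0/1, 1/2) 
  f: [1/2, 2/3) ← scaled code falls here ✓
  a: [2/3, 1/1) 

Answer: f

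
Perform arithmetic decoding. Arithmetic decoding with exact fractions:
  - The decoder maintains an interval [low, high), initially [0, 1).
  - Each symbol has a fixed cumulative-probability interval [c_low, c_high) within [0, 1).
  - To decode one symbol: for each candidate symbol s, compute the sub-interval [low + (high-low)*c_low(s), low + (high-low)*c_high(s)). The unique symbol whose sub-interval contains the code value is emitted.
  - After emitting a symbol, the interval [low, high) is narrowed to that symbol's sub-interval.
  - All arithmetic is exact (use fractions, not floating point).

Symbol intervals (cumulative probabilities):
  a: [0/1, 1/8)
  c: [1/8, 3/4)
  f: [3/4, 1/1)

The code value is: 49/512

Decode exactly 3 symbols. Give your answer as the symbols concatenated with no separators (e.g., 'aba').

Step 1: interval [0/1, 1/1), width = 1/1 - 0/1 = 1/1
  'a': [0/1 + 1/1*0/1, 0/1 + 1/1*1/8) = [0/1, 1/8) <- contains code 49/512
  'c': [0/1 + 1/1*1/8, 0/1 + 1/1*3/4) = [1/8, 3/4)
  'f': [0/1 + 1/1*3/4, 0/1 + 1/1*1/1) = [3/4, 1/1)
  emit 'a', narrow to [0/1, 1/8)
Step 2: interval [0/1, 1/8), width = 1/8 - 0/1 = 1/8
  'a': [0/1 + 1/8*0/1, 0/1 + 1/8*1/8) = [0/1, 1/64)
  'c': [0/1 + 1/8*1/8, 0/1 + 1/8*3/4) = [1/64, 3/32)
  'f': [0/1 + 1/8*3/4, 0/1 + 1/8*1/1) = [3/32, 1/8) <- contains code 49/512
  emit 'f', narrow to [3/32, 1/8)
Step 3: interval [3/32, 1/8), width = 1/8 - 3/32 = 1/32
  'a': [3/32 + 1/32*0/1, 3/32 + 1/32*1/8) = [3/32, 25/256) <- contains code 49/512
  'c': [3/32 + 1/32*1/8, 3/32 + 1/32*3/4) = [25/256, 15/128)
  'f': [3/32 + 1/32*3/4, 3/32 + 1/32*1/1) = [15/128, 1/8)
  emit 'a', narrow to [3/32, 25/256)

Answer: afa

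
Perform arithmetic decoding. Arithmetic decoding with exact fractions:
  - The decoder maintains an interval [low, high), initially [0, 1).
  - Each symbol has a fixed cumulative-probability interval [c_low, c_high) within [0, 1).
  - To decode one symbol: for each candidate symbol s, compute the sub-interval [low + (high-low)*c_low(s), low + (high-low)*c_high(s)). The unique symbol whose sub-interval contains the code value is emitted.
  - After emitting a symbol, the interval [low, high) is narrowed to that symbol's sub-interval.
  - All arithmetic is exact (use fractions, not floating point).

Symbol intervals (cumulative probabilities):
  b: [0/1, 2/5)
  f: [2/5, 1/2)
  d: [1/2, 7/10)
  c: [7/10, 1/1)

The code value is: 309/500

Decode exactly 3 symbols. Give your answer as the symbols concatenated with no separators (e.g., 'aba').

Answer: ddf

Derivation:
Step 1: interval [0/1, 1/1), width = 1/1 - 0/1 = 1/1
  'b': [0/1 + 1/1*0/1, 0/1 + 1/1*2/5) = [0/1, 2/5)
  'f': [0/1 + 1/1*2/5, 0/1 + 1/1*1/2) = [2/5, 1/2)
  'd': [0/1 + 1/1*1/2, 0/1 + 1/1*7/10) = [1/2, 7/10) <- contains code 309/500
  'c': [0/1 + 1/1*7/10, 0/1 + 1/1*1/1) = [7/10, 1/1)
  emit 'd', narrow to [1/2, 7/10)
Step 2: interval [1/2, 7/10), width = 7/10 - 1/2 = 1/5
  'b': [1/2 + 1/5*0/1, 1/2 + 1/5*2/5) = [1/2, 29/50)
  'f': [1/2 + 1/5*2/5, 1/2 + 1/5*1/2) = [29/50, 3/5)
  'd': [1/2 + 1/5*1/2, 1/2 + 1/5*7/10) = [3/5, 16/25) <- contains code 309/500
  'c': [1/2 + 1/5*7/10, 1/2 + 1/5*1/1) = [16/25, 7/10)
  emit 'd', narrow to [3/5, 16/25)
Step 3: interval [3/5, 16/25), width = 16/25 - 3/5 = 1/25
  'b': [3/5 + 1/25*0/1, 3/5 + 1/25*2/5) = [3/5, 77/125)
  'f': [3/5 + 1/25*2/5, 3/5 + 1/25*1/2) = [77/125, 31/50) <- contains code 309/500
  'd': [3/5 + 1/25*1/2, 3/5 + 1/25*7/10) = [31/50, 157/250)
  'c': [3/5 + 1/25*7/10, 3/5 + 1/25*1/1) = [157/250, 16/25)
  emit 'f', narrow to [77/125, 31/50)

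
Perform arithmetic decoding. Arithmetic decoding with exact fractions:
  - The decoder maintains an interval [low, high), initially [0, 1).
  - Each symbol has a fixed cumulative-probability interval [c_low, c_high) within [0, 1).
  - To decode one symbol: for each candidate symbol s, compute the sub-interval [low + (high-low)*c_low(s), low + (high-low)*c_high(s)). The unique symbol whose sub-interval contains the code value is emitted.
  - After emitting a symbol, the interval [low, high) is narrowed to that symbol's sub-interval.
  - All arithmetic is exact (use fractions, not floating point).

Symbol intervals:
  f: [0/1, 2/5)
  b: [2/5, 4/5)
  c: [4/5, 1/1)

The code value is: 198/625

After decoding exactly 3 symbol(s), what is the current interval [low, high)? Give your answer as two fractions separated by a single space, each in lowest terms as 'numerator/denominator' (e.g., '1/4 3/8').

Answer: 36/125 8/25

Derivation:
Step 1: interval [0/1, 1/1), width = 1/1 - 0/1 = 1/1
  'f': [0/1 + 1/1*0/1, 0/1 + 1/1*2/5) = [0/1, 2/5) <- contains code 198/625
  'b': [0/1 + 1/1*2/5, 0/1 + 1/1*4/5) = [2/5, 4/5)
  'c': [0/1 + 1/1*4/5, 0/1 + 1/1*1/1) = [4/5, 1/1)
  emit 'f', narrow to [0/1, 2/5)
Step 2: interval [0/1, 2/5), width = 2/5 - 0/1 = 2/5
  'f': [0/1 + 2/5*0/1, 0/1 + 2/5*2/5) = [0/1, 4/25)
  'b': [0/1 + 2/5*2/5, 0/1 + 2/5*4/5) = [4/25, 8/25) <- contains code 198/625
  'c': [0/1 + 2/5*4/5, 0/1 + 2/5*1/1) = [8/25, 2/5)
  emit 'b', narrow to [4/25, 8/25)
Step 3: interval [4/25, 8/25), width = 8/25 - 4/25 = 4/25
  'f': [4/25 + 4/25*0/1, 4/25 + 4/25*2/5) = [4/25, 28/125)
  'b': [4/25 + 4/25*2/5, 4/25 + 4/25*4/5) = [28/125, 36/125)
  'c': [4/25 + 4/25*4/5, 4/25 + 4/25*1/1) = [36/125, 8/25) <- contains code 198/625
  emit 'c', narrow to [36/125, 8/25)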